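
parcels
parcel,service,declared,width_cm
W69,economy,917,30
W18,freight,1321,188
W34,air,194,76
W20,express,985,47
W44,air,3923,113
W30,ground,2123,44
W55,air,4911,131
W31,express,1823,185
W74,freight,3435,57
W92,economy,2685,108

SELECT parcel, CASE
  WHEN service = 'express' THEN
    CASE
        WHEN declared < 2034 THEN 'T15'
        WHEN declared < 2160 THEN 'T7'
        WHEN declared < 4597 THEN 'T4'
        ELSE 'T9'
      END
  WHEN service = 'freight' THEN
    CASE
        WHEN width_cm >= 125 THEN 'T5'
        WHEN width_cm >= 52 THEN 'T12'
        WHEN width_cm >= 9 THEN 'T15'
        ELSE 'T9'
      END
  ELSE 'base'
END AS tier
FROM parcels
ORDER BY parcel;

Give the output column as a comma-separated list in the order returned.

T5, T15, base, T15, base, base, base, base, T12, base

parcel=W18: service='freight' → inner[width_cm >= 125] → T5
parcel=W20: service='express' → inner[declared < 2034] → T15
parcel=W30: service='ground' → outer ELSE → base
parcel=W31: service='express' → inner[declared < 2034] → T15
parcel=W34: service='air' → outer ELSE → base
parcel=W44: service='air' → outer ELSE → base
parcel=W55: service='air' → outer ELSE → base
parcel=W69: service='economy' → outer ELSE → base
parcel=W74: service='freight' → inner[width_cm >= 52] → T12
parcel=W92: service='economy' → outer ELSE → base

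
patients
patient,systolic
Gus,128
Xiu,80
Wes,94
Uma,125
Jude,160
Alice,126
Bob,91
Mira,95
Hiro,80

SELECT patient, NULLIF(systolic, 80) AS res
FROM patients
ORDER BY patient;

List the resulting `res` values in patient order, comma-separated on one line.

126, 91, 128, NULL, 160, 95, 125, 94, NULL

patient=Alice: systolic=126 vs 80: differ → 126
patient=Bob: systolic=91 vs 80: differ → 91
patient=Gus: systolic=128 vs 80: differ → 128
patient=Hiro: systolic=80 vs 80: equal → NULL
patient=Jude: systolic=160 vs 80: differ → 160
patient=Mira: systolic=95 vs 80: differ → 95
patient=Uma: systolic=125 vs 80: differ → 125
patient=Wes: systolic=94 vs 80: differ → 94
patient=Xiu: systolic=80 vs 80: equal → NULL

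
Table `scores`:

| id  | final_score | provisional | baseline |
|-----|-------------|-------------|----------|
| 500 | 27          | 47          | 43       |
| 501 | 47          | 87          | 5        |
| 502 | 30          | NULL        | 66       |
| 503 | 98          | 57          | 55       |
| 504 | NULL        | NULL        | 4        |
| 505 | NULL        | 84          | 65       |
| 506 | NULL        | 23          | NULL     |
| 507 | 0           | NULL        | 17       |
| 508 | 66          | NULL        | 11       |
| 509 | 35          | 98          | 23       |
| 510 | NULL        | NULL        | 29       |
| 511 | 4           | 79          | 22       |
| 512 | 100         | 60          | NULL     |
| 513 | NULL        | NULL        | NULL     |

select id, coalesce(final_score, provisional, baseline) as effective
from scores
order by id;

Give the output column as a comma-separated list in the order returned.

27, 47, 30, 98, 4, 84, 23, 0, 66, 35, 29, 4, 100, NULL

id=500: final_score=27 → 27
id=501: final_score=47 → 47
id=502: final_score=30 → 30
id=503: final_score=98 → 98
id=504: final_score=NULL, provisional=NULL, baseline=4 → 4
id=505: final_score=NULL, provisional=84 → 84
id=506: final_score=NULL, provisional=23 → 23
id=507: final_score=0 → 0
id=508: final_score=66 → 66
id=509: final_score=35 → 35
id=510: final_score=NULL, provisional=NULL, baseline=29 → 29
id=511: final_score=4 → 4
id=512: final_score=100 → 100
id=513: final_score=NULL, provisional=NULL, baseline=NULL (all NULL) → NULL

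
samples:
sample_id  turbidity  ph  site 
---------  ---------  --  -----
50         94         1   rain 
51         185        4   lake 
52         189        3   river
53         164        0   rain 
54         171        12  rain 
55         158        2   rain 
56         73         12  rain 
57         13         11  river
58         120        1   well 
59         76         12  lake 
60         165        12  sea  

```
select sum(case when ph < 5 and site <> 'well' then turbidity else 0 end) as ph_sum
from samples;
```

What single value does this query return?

790

sample_id=50: ✓ → 94
sample_id=51: ✓ → 185
sample_id=52: ✓ → 189
sample_id=53: ✓ → 164
sample_id=54: ✗
sample_id=55: ✓ → 158
sample_id=56: ✗
sample_id=57: ✗
sample_id=58: ✗
sample_id=59: ✗
sample_id=60: ✗
ph_sum = 94 + 185 + 189 + 164 + 158 = 790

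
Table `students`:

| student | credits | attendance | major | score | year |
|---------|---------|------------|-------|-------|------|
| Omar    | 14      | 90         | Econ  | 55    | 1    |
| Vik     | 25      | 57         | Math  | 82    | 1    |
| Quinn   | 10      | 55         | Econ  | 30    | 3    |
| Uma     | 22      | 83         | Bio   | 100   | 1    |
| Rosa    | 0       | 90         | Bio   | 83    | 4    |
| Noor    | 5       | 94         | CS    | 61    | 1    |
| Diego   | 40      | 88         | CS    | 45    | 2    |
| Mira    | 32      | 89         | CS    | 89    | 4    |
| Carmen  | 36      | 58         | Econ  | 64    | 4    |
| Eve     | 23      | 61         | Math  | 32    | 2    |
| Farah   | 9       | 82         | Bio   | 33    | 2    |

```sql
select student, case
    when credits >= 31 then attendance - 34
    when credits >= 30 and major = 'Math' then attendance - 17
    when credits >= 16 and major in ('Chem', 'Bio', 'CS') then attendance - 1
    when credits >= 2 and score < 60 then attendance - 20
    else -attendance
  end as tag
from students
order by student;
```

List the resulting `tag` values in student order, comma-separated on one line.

24, 54, 41, 62, 55, -94, 70, 35, -90, 82, -57

student=Carmen: credits >= 31 → 24
student=Diego: credits >= 31 → 54
student=Eve: credits >= 2 and score < 60 → 41
student=Farah: credits >= 2 and score < 60 → 62
student=Mira: credits >= 31 → 55
student=Noor: ELSE → -94
student=Omar: credits >= 2 and score < 60 → 70
student=Quinn: credits >= 2 and score < 60 → 35
student=Rosa: ELSE → -90
student=Uma: credits >= 16 and major in ('Chem', 'Bio', 'CS') → 82
student=Vik: ELSE → -57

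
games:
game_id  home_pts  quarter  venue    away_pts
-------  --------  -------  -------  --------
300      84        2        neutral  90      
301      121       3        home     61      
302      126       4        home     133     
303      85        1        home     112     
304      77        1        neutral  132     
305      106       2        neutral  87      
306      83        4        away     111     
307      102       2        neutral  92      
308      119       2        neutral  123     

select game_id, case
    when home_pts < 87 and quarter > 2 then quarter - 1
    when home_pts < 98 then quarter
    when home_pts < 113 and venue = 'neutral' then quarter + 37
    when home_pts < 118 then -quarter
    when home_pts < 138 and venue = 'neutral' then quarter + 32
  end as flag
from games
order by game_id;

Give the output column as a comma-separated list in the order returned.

game_id=300: home_pts < 98 → 2
game_id=301: (no match → NULL) → NULL
game_id=302: (no match → NULL) → NULL
game_id=303: home_pts < 98 → 1
game_id=304: home_pts < 98 → 1
game_id=305: home_pts < 113 and venue = 'neutral' → 39
game_id=306: home_pts < 87 and quarter > 2 → 3
game_id=307: home_pts < 113 and venue = 'neutral' → 39
game_id=308: home_pts < 138 and venue = 'neutral' → 34

2, NULL, NULL, 1, 1, 39, 3, 39, 34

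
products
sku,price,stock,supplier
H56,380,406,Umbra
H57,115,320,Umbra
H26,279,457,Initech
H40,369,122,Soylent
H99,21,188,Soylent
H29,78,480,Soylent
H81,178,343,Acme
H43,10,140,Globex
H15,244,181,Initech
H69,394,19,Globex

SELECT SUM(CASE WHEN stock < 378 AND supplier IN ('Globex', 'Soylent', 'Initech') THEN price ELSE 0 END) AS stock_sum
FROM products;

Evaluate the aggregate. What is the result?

1038

sku=H56: ✗
sku=H57: ✗
sku=H26: ✗
sku=H40: ✓ → 369
sku=H99: ✓ → 21
sku=H29: ✗
sku=H81: ✗
sku=H43: ✓ → 10
sku=H15: ✓ → 244
sku=H69: ✓ → 394
stock_sum = 369 + 21 + 10 + 244 + 394 = 1038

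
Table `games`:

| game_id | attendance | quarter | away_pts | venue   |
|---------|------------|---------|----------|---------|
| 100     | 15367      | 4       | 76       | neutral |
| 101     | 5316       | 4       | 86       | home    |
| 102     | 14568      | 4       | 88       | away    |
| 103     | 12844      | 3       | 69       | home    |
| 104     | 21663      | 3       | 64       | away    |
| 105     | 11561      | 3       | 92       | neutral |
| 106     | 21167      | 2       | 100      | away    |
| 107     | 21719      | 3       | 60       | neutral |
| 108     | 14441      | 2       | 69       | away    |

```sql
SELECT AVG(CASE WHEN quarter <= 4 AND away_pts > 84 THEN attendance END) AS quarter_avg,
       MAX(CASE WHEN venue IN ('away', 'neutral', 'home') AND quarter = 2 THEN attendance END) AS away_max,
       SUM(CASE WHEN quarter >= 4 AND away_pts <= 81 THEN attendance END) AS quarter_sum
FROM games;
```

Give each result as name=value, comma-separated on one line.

[quarter_avg: quarter <= 4 AND away_pts > 84]
game_id=100: ✗
game_id=101: ✓ → 5316
game_id=102: ✓ → 14568
game_id=103: ✗
game_id=104: ✗
game_id=105: ✓ → 11561
game_id=106: ✓ → 21167
game_id=107: ✗
game_id=108: ✗
quarter_avg = (5316 + 14568 + 11561 + 21167) / 4 = 13153
—
[away_max: venue IN ('away', 'neutral', 'home') AND quarter = 2]
game_id=100: ✗
game_id=101: ✗
game_id=102: ✗
game_id=103: ✗
game_id=104: ✗
game_id=105: ✗
game_id=106: ✓ → 21167
game_id=107: ✗
game_id=108: ✓ → 14441
away_max = MAX(21167, 14441) = 21167
—
[quarter_sum: quarter >= 4 AND away_pts <= 81]
game_id=100: ✓ → 15367
game_id=101: ✗
game_id=102: ✗
game_id=103: ✗
game_id=104: ✗
game_id=105: ✗
game_id=106: ✗
game_id=107: ✗
game_id=108: ✗
quarter_sum = 15367

quarter_avg=13153, away_max=21167, quarter_sum=15367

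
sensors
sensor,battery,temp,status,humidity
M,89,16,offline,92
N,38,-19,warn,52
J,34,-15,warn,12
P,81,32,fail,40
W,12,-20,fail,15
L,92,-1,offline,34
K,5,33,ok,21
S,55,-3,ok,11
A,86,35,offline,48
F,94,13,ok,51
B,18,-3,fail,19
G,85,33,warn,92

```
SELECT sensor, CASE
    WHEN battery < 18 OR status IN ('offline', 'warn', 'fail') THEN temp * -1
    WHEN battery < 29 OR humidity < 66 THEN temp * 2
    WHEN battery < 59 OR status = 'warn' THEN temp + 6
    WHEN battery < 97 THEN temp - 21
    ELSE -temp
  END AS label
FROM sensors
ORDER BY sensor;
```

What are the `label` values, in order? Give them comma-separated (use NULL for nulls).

sensor=A: battery < 18 OR status IN ('offline', 'warn', 'fail') → -35
sensor=B: battery < 18 OR status IN ('offline', 'warn', 'fail') → 3
sensor=F: battery < 29 OR humidity < 66 → 26
sensor=G: battery < 18 OR status IN ('offline', 'warn', 'fail') → -33
sensor=J: battery < 18 OR status IN ('offline', 'warn', 'fail') → 15
sensor=K: battery < 18 OR status IN ('offline', 'warn', 'fail') → -33
sensor=L: battery < 18 OR status IN ('offline', 'warn', 'fail') → 1
sensor=M: battery < 18 OR status IN ('offline', 'warn', 'fail') → -16
sensor=N: battery < 18 OR status IN ('offline', 'warn', 'fail') → 19
sensor=P: battery < 18 OR status IN ('offline', 'warn', 'fail') → -32
sensor=S: battery < 29 OR humidity < 66 → -6
sensor=W: battery < 18 OR status IN ('offline', 'warn', 'fail') → 20

-35, 3, 26, -33, 15, -33, 1, -16, 19, -32, -6, 20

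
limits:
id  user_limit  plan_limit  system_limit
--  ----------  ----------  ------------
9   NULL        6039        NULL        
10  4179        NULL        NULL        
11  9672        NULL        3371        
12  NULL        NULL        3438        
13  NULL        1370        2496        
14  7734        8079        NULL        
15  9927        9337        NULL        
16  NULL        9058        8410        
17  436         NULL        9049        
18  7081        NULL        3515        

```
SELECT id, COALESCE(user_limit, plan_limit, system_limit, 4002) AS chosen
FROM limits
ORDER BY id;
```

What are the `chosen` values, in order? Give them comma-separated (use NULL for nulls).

id=9: user_limit=NULL, plan_limit=6039 → 6039
id=10: user_limit=4179 → 4179
id=11: user_limit=9672 → 9672
id=12: user_limit=NULL, plan_limit=NULL, system_limit=3438 → 3438
id=13: user_limit=NULL, plan_limit=1370 → 1370
id=14: user_limit=7734 → 7734
id=15: user_limit=9927 → 9927
id=16: user_limit=NULL, plan_limit=9058 → 9058
id=17: user_limit=436 → 436
id=18: user_limit=7081 → 7081

6039, 4179, 9672, 3438, 1370, 7734, 9927, 9058, 436, 7081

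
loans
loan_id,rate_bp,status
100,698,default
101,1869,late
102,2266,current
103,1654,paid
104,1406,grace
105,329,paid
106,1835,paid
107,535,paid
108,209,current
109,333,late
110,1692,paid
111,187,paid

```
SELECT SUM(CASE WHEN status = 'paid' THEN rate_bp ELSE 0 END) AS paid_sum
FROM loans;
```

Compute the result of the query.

loan_id=100: ✗
loan_id=101: ✗
loan_id=102: ✗
loan_id=103: ✓ → 1654
loan_id=104: ✗
loan_id=105: ✓ → 329
loan_id=106: ✓ → 1835
loan_id=107: ✓ → 535
loan_id=108: ✗
loan_id=109: ✗
loan_id=110: ✓ → 1692
loan_id=111: ✓ → 187
paid_sum = 1654 + 329 + 1835 + 535 + 1692 + 187 = 6232

6232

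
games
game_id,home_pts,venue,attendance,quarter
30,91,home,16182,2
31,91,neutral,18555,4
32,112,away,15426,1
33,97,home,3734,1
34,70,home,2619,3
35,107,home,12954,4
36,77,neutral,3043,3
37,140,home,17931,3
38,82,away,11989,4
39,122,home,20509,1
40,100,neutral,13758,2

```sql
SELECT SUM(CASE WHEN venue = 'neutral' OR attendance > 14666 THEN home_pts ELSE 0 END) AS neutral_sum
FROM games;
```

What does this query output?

game_id=30: ✓ → 91
game_id=31: ✓ → 91
game_id=32: ✓ → 112
game_id=33: ✗
game_id=34: ✗
game_id=35: ✗
game_id=36: ✓ → 77
game_id=37: ✓ → 140
game_id=38: ✗
game_id=39: ✓ → 122
game_id=40: ✓ → 100
neutral_sum = 91 + 91 + 112 + 77 + 140 + 122 + 100 = 733

733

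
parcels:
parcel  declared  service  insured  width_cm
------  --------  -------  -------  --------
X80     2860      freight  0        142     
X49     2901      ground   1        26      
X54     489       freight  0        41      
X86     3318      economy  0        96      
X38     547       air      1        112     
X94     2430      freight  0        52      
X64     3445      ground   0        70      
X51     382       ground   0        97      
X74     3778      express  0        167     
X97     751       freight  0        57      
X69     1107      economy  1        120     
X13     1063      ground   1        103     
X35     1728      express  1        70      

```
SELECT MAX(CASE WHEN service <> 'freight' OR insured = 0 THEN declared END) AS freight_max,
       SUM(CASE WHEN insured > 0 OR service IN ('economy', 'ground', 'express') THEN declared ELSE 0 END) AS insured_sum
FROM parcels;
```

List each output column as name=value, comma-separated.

[freight_max: service <> 'freight' OR insured = 0]
parcel=X80: ✓ → 2860
parcel=X49: ✓ → 2901
parcel=X54: ✓ → 489
parcel=X86: ✓ → 3318
parcel=X38: ✓ → 547
parcel=X94: ✓ → 2430
parcel=X64: ✓ → 3445
parcel=X51: ✓ → 382
parcel=X74: ✓ → 3778
parcel=X97: ✓ → 751
parcel=X69: ✓ → 1107
parcel=X13: ✓ → 1063
parcel=X35: ✓ → 1728
freight_max = MAX(2860, 2901, 489, 3318, 547, 2430, 3445, 382, 3778, 751, 1107, 1063, 1728) = 3778
—
[insured_sum: insured > 0 OR service IN ('economy', 'ground', 'express')]
parcel=X80: ✗
parcel=X49: ✓ → 2901
parcel=X54: ✗
parcel=X86: ✓ → 3318
parcel=X38: ✓ → 547
parcel=X94: ✗
parcel=X64: ✓ → 3445
parcel=X51: ✓ → 382
parcel=X74: ✓ → 3778
parcel=X97: ✗
parcel=X69: ✓ → 1107
parcel=X13: ✓ → 1063
parcel=X35: ✓ → 1728
insured_sum = 2901 + 3318 + 547 + 3445 + 382 + 3778 + 1107 + 1063 + 1728 = 18269

freight_max=3778, insured_sum=18269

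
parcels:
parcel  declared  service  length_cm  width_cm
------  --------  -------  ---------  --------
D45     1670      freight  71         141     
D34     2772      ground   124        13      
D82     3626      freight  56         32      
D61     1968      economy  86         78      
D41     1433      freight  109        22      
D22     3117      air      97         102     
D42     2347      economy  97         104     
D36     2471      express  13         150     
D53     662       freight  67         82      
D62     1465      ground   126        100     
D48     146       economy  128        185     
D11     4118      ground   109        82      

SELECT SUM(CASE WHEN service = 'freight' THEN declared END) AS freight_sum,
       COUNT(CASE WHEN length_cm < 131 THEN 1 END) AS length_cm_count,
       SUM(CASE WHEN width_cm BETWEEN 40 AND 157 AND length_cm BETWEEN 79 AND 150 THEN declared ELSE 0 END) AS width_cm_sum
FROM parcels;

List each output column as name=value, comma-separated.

[freight_sum: service = 'freight']
parcel=D45: ✓ → 1670
parcel=D34: ✗
parcel=D82: ✓ → 3626
parcel=D61: ✗
parcel=D41: ✓ → 1433
parcel=D22: ✗
parcel=D42: ✗
parcel=D36: ✗
parcel=D53: ✓ → 662
parcel=D62: ✗
parcel=D48: ✗
parcel=D11: ✗
freight_sum = 1670 + 3626 + 1433 + 662 = 7391
—
[length_cm_count: length_cm < 131]
parcel=D45: ✓ → 1
parcel=D34: ✓ → 1
parcel=D82: ✓ → 1
parcel=D61: ✓ → 1
parcel=D41: ✓ → 1
parcel=D22: ✓ → 1
parcel=D42: ✓ → 1
parcel=D36: ✓ → 1
parcel=D53: ✓ → 1
parcel=D62: ✓ → 1
parcel=D48: ✓ → 1
parcel=D11: ✓ → 1
length_cm_count = COUNT(1, 1, 1, 1, 1, 1, 1, 1, 1, 1, 1, 1) = 12
—
[width_cm_sum: width_cm BETWEEN 40 AND 157 AND length_cm BETWEEN 79 AND 150]
parcel=D45: ✗
parcel=D34: ✗
parcel=D82: ✗
parcel=D61: ✓ → 1968
parcel=D41: ✗
parcel=D22: ✓ → 3117
parcel=D42: ✓ → 2347
parcel=D36: ✗
parcel=D53: ✗
parcel=D62: ✓ → 1465
parcel=D48: ✗
parcel=D11: ✓ → 4118
width_cm_sum = 1968 + 3117 + 2347 + 1465 + 4118 = 13015

freight_sum=7391, length_cm_count=12, width_cm_sum=13015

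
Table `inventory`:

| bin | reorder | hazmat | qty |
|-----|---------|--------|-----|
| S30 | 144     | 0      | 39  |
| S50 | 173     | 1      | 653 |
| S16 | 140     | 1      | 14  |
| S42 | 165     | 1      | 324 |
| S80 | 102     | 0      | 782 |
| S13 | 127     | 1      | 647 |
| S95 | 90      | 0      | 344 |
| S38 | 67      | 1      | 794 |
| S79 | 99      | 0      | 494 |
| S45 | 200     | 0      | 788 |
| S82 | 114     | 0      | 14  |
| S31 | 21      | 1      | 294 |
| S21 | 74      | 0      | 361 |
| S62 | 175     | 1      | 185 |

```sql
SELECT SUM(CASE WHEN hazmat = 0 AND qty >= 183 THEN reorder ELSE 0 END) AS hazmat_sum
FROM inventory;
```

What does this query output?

bin=S30: ✗
bin=S50: ✗
bin=S16: ✗
bin=S42: ✗
bin=S80: ✓ → 102
bin=S13: ✗
bin=S95: ✓ → 90
bin=S38: ✗
bin=S79: ✓ → 99
bin=S45: ✓ → 200
bin=S82: ✗
bin=S31: ✗
bin=S21: ✓ → 74
bin=S62: ✗
hazmat_sum = 102 + 90 + 99 + 200 + 74 = 565

565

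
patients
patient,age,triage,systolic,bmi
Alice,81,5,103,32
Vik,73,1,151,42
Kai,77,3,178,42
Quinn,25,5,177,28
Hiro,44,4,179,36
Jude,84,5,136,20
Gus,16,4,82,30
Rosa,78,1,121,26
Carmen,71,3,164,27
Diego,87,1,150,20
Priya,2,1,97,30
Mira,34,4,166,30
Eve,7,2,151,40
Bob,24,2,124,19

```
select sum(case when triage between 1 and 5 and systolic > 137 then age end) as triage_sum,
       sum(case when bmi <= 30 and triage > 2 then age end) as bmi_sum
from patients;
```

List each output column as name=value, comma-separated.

[triage_sum: triage between 1 and 5 and systolic > 137]
patient=Alice: ✗
patient=Vik: ✓ → 73
patient=Kai: ✓ → 77
patient=Quinn: ✓ → 25
patient=Hiro: ✓ → 44
patient=Jude: ✗
patient=Gus: ✗
patient=Rosa: ✗
patient=Carmen: ✓ → 71
patient=Diego: ✓ → 87
patient=Priya: ✗
patient=Mira: ✓ → 34
patient=Eve: ✓ → 7
patient=Bob: ✗
triage_sum = 73 + 77 + 25 + 44 + 71 + 87 + 34 + 7 = 418
—
[bmi_sum: bmi <= 30 and triage > 2]
patient=Alice: ✗
patient=Vik: ✗
patient=Kai: ✗
patient=Quinn: ✓ → 25
patient=Hiro: ✗
patient=Jude: ✓ → 84
patient=Gus: ✓ → 16
patient=Rosa: ✗
patient=Carmen: ✓ → 71
patient=Diego: ✗
patient=Priya: ✗
patient=Mira: ✓ → 34
patient=Eve: ✗
patient=Bob: ✗
bmi_sum = 25 + 84 + 16 + 71 + 34 = 230

triage_sum=418, bmi_sum=230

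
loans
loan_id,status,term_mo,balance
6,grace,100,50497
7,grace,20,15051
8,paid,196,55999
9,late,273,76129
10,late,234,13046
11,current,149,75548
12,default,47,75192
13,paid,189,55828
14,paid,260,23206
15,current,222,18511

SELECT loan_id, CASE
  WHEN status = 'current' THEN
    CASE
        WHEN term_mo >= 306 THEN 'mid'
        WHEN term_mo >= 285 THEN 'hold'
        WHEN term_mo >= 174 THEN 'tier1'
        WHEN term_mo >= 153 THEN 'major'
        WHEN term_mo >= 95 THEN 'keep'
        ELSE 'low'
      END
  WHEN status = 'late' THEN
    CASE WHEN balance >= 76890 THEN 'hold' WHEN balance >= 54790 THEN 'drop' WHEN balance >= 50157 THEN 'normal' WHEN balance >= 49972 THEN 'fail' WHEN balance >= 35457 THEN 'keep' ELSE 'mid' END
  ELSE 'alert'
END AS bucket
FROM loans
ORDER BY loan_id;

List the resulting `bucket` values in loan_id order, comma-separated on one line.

loan_id=6: status='grace' → outer ELSE → alert
loan_id=7: status='grace' → outer ELSE → alert
loan_id=8: status='paid' → outer ELSE → alert
loan_id=9: status='late' → inner[balance >= 54790] → drop
loan_id=10: status='late' → inner[ELSE] → mid
loan_id=11: status='current' → inner[term_mo >= 95] → keep
loan_id=12: status='default' → outer ELSE → alert
loan_id=13: status='paid' → outer ELSE → alert
loan_id=14: status='paid' → outer ELSE → alert
loan_id=15: status='current' → inner[term_mo >= 174] → tier1

alert, alert, alert, drop, mid, keep, alert, alert, alert, tier1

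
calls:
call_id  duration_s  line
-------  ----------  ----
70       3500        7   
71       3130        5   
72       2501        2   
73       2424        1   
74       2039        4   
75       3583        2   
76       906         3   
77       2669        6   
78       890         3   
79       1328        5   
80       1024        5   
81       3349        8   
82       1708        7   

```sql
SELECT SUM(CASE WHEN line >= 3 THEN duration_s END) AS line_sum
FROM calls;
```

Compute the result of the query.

20543

call_id=70: ✓ → 3500
call_id=71: ✓ → 3130
call_id=72: ✗
call_id=73: ✗
call_id=74: ✓ → 2039
call_id=75: ✗
call_id=76: ✓ → 906
call_id=77: ✓ → 2669
call_id=78: ✓ → 890
call_id=79: ✓ → 1328
call_id=80: ✓ → 1024
call_id=81: ✓ → 3349
call_id=82: ✓ → 1708
line_sum = 3500 + 3130 + 2039 + 906 + 2669 + 890 + 1328 + 1024 + 3349 + 1708 = 20543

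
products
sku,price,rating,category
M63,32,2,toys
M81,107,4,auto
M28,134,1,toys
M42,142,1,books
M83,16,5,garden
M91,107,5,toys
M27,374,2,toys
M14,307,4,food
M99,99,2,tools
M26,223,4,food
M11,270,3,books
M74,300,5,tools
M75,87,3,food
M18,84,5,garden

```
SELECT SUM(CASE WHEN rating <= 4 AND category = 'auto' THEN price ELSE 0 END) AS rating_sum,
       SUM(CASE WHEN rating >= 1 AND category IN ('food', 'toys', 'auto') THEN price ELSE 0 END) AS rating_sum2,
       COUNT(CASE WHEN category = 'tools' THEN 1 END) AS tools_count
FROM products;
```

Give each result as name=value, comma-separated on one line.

rating_sum=107, rating_sum2=1371, tools_count=2

[rating_sum: rating <= 4 AND category = 'auto']
sku=M63: ✗
sku=M81: ✓ → 107
sku=M28: ✗
sku=M42: ✗
sku=M83: ✗
sku=M91: ✗
sku=M27: ✗
sku=M14: ✗
sku=M99: ✗
sku=M26: ✗
sku=M11: ✗
sku=M74: ✗
sku=M75: ✗
sku=M18: ✗
rating_sum = 107
—
[rating_sum2: rating >= 1 AND category IN ('food', 'toys', 'auto')]
sku=M63: ✓ → 32
sku=M81: ✓ → 107
sku=M28: ✓ → 134
sku=M42: ✗
sku=M83: ✗
sku=M91: ✓ → 107
sku=M27: ✓ → 374
sku=M14: ✓ → 307
sku=M99: ✗
sku=M26: ✓ → 223
sku=M11: ✗
sku=M74: ✗
sku=M75: ✓ → 87
sku=M18: ✗
rating_sum2 = 32 + 107 + 134 + 107 + 374 + 307 + 223 + 87 = 1371
—
[tools_count: category = 'tools']
sku=M63: ✗
sku=M81: ✗
sku=M28: ✗
sku=M42: ✗
sku=M83: ✗
sku=M91: ✗
sku=M27: ✗
sku=M14: ✗
sku=M99: ✓ → 1
sku=M26: ✗
sku=M11: ✗
sku=M74: ✓ → 1
sku=M75: ✗
sku=M18: ✗
tools_count = COUNT(1, 1) = 2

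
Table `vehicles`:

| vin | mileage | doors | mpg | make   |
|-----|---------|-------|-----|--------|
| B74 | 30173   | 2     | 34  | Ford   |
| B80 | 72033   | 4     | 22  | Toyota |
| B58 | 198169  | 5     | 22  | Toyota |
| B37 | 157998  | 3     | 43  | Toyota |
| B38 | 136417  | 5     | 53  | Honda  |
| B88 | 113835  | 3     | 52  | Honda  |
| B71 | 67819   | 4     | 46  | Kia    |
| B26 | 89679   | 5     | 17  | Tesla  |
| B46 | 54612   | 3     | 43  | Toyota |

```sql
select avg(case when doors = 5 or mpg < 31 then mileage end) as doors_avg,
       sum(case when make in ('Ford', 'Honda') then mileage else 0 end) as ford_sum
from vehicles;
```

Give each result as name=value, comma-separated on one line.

doors_avg=124074.5, ford_sum=280425

[doors_avg: doors = 5 or mpg < 31]
vin=B74: ✗
vin=B80: ✓ → 72033
vin=B58: ✓ → 198169
vin=B37: ✗
vin=B38: ✓ → 136417
vin=B88: ✗
vin=B71: ✗
vin=B26: ✓ → 89679
vin=B46: ✗
doors_avg = (72033 + 198169 + 136417 + 89679) / 4 = 124074.5
—
[ford_sum: make in ('Ford', 'Honda')]
vin=B74: ✓ → 30173
vin=B80: ✗
vin=B58: ✗
vin=B37: ✗
vin=B38: ✓ → 136417
vin=B88: ✓ → 113835
vin=B71: ✗
vin=B26: ✗
vin=B46: ✗
ford_sum = 30173 + 136417 + 113835 = 280425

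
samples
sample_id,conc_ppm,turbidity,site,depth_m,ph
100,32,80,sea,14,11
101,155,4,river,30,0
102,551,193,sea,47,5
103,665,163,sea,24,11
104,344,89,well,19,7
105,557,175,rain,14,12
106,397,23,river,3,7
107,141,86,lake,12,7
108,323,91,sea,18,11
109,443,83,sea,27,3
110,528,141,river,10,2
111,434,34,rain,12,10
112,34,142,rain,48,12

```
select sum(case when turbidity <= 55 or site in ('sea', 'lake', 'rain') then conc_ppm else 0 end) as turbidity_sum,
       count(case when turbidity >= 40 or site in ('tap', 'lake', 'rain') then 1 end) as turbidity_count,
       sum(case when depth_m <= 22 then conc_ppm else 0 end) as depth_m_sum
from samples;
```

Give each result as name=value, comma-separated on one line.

[turbidity_sum: turbidity <= 55 or site in ('sea', 'lake', 'rain')]
sample_id=100: ✓ → 32
sample_id=101: ✓ → 155
sample_id=102: ✓ → 551
sample_id=103: ✓ → 665
sample_id=104: ✗
sample_id=105: ✓ → 557
sample_id=106: ✓ → 397
sample_id=107: ✓ → 141
sample_id=108: ✓ → 323
sample_id=109: ✓ → 443
sample_id=110: ✗
sample_id=111: ✓ → 434
sample_id=112: ✓ → 34
turbidity_sum = 32 + 155 + 551 + 665 + 557 + 397 + 141 + 323 + 443 + 434 + 34 = 3732
—
[turbidity_count: turbidity >= 40 or site in ('tap', 'lake', 'rain')]
sample_id=100: ✓ → 1
sample_id=101: ✗
sample_id=102: ✓ → 1
sample_id=103: ✓ → 1
sample_id=104: ✓ → 1
sample_id=105: ✓ → 1
sample_id=106: ✗
sample_id=107: ✓ → 1
sample_id=108: ✓ → 1
sample_id=109: ✓ → 1
sample_id=110: ✓ → 1
sample_id=111: ✓ → 1
sample_id=112: ✓ → 1
turbidity_count = COUNT(1, 1, 1, 1, 1, 1, 1, 1, 1, 1, 1) = 11
—
[depth_m_sum: depth_m <= 22]
sample_id=100: ✓ → 32
sample_id=101: ✗
sample_id=102: ✗
sample_id=103: ✗
sample_id=104: ✓ → 344
sample_id=105: ✓ → 557
sample_id=106: ✓ → 397
sample_id=107: ✓ → 141
sample_id=108: ✓ → 323
sample_id=109: ✗
sample_id=110: ✓ → 528
sample_id=111: ✓ → 434
sample_id=112: ✗
depth_m_sum = 32 + 344 + 557 + 397 + 141 + 323 + 528 + 434 = 2756

turbidity_sum=3732, turbidity_count=11, depth_m_sum=2756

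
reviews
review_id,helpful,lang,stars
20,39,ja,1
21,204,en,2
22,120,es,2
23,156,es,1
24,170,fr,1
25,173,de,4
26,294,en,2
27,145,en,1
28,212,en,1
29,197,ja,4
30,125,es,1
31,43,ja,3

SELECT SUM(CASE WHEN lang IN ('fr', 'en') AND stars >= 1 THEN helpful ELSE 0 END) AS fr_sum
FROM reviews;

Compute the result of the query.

review_id=20: ✗
review_id=21: ✓ → 204
review_id=22: ✗
review_id=23: ✗
review_id=24: ✓ → 170
review_id=25: ✗
review_id=26: ✓ → 294
review_id=27: ✓ → 145
review_id=28: ✓ → 212
review_id=29: ✗
review_id=30: ✗
review_id=31: ✗
fr_sum = 204 + 170 + 294 + 145 + 212 = 1025

1025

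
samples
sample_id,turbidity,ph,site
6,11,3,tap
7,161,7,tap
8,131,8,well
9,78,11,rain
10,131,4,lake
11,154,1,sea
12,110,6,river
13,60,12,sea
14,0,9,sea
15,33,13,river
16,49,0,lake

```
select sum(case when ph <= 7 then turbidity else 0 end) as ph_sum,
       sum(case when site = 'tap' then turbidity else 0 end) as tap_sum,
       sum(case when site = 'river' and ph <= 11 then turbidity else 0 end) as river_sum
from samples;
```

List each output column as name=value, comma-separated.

[ph_sum: ph <= 7]
sample_id=6: ✓ → 11
sample_id=7: ✓ → 161
sample_id=8: ✗
sample_id=9: ✗
sample_id=10: ✓ → 131
sample_id=11: ✓ → 154
sample_id=12: ✓ → 110
sample_id=13: ✗
sample_id=14: ✗
sample_id=15: ✗
sample_id=16: ✓ → 49
ph_sum = 11 + 161 + 131 + 154 + 110 + 49 = 616
—
[tap_sum: site = 'tap']
sample_id=6: ✓ → 11
sample_id=7: ✓ → 161
sample_id=8: ✗
sample_id=9: ✗
sample_id=10: ✗
sample_id=11: ✗
sample_id=12: ✗
sample_id=13: ✗
sample_id=14: ✗
sample_id=15: ✗
sample_id=16: ✗
tap_sum = 11 + 161 = 172
—
[river_sum: site = 'river' and ph <= 11]
sample_id=6: ✗
sample_id=7: ✗
sample_id=8: ✗
sample_id=9: ✗
sample_id=10: ✗
sample_id=11: ✗
sample_id=12: ✓ → 110
sample_id=13: ✗
sample_id=14: ✗
sample_id=15: ✗
sample_id=16: ✗
river_sum = 110

ph_sum=616, tap_sum=172, river_sum=110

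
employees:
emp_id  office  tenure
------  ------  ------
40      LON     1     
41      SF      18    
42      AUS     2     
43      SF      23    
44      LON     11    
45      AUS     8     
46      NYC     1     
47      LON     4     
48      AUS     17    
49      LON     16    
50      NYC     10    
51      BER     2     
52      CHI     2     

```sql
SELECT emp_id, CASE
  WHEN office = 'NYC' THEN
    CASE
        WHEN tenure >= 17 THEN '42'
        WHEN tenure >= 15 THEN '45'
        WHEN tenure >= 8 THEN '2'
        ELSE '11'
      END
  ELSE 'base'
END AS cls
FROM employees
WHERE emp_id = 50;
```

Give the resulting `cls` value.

2

emp_id = 50: office=NYC, tenure=10.
office='NYC' → inner[tenure >= 8] → 2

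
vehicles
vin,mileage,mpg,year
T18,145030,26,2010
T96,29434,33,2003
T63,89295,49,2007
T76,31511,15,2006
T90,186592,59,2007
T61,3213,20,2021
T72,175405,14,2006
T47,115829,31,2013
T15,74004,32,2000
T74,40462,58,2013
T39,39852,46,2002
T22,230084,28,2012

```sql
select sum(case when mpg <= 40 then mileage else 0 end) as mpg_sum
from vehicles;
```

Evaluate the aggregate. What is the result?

vin=T18: ✓ → 145030
vin=T96: ✓ → 29434
vin=T63: ✗
vin=T76: ✓ → 31511
vin=T90: ✗
vin=T61: ✓ → 3213
vin=T72: ✓ → 175405
vin=T47: ✓ → 115829
vin=T15: ✓ → 74004
vin=T74: ✗
vin=T39: ✗
vin=T22: ✓ → 230084
mpg_sum = 145030 + 29434 + 31511 + 3213 + 175405 + 115829 + 74004 + 230084 = 804510

804510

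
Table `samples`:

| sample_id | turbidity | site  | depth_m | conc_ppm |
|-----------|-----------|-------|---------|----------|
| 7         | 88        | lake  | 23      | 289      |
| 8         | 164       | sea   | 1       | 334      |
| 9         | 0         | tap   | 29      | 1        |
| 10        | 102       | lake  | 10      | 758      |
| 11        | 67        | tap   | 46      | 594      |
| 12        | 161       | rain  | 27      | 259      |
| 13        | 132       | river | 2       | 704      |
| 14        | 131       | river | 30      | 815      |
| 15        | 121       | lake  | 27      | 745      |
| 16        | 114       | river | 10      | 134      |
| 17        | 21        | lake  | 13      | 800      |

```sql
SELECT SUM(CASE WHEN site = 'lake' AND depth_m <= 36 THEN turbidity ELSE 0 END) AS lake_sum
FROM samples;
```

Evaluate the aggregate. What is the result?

332

sample_id=7: ✓ → 88
sample_id=8: ✗
sample_id=9: ✗
sample_id=10: ✓ → 102
sample_id=11: ✗
sample_id=12: ✗
sample_id=13: ✗
sample_id=14: ✗
sample_id=15: ✓ → 121
sample_id=16: ✗
sample_id=17: ✓ → 21
lake_sum = 88 + 102 + 121 + 21 = 332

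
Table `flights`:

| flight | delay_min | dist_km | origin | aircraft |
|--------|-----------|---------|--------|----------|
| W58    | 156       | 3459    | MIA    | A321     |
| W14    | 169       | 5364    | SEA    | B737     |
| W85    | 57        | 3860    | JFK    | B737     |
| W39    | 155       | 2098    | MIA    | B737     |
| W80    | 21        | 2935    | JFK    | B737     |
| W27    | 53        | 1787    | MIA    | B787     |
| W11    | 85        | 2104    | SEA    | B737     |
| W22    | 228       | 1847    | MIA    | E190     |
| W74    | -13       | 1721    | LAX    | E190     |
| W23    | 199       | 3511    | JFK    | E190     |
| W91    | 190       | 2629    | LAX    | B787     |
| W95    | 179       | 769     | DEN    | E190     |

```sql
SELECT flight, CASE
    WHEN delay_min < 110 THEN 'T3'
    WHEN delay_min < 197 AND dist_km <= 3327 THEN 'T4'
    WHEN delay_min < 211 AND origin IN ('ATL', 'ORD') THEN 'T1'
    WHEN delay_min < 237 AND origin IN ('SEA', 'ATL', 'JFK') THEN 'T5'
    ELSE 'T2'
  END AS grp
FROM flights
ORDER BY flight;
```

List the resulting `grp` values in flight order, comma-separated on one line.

flight=W11: delay_min < 110 → T3
flight=W14: delay_min < 237 AND origin IN ('SEA', 'ATL', 'JFK') → T5
flight=W22: ELSE → T2
flight=W23: delay_min < 237 AND origin IN ('SEA', 'ATL', 'JFK') → T5
flight=W27: delay_min < 110 → T3
flight=W39: delay_min < 197 AND dist_km <= 3327 → T4
flight=W58: ELSE → T2
flight=W74: delay_min < 110 → T3
flight=W80: delay_min < 110 → T3
flight=W85: delay_min < 110 → T3
flight=W91: delay_min < 197 AND dist_km <= 3327 → T4
flight=W95: delay_min < 197 AND dist_km <= 3327 → T4

T3, T5, T2, T5, T3, T4, T2, T3, T3, T3, T4, T4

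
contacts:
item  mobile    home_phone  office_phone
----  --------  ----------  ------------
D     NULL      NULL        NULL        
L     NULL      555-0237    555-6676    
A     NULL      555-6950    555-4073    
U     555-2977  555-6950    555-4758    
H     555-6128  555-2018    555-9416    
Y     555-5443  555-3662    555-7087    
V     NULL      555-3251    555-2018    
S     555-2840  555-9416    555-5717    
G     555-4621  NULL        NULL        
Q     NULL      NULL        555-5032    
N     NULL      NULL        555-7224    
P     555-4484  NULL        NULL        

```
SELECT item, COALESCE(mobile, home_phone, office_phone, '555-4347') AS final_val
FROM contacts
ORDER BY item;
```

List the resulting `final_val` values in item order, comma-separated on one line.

item=A: mobile=NULL, home_phone=555-6950 → 555-6950
item=D: mobile=NULL, home_phone=NULL, office_phone=NULL, → literal 555-4347 → 555-4347
item=G: mobile=555-4621 → 555-4621
item=H: mobile=555-6128 → 555-6128
item=L: mobile=NULL, home_phone=555-0237 → 555-0237
item=N: mobile=NULL, home_phone=NULL, office_phone=555-7224 → 555-7224
item=P: mobile=555-4484 → 555-4484
item=Q: mobile=NULL, home_phone=NULL, office_phone=555-5032 → 555-5032
item=S: mobile=555-2840 → 555-2840
item=U: mobile=555-2977 → 555-2977
item=V: mobile=NULL, home_phone=555-3251 → 555-3251
item=Y: mobile=555-5443 → 555-5443

555-6950, 555-4347, 555-4621, 555-6128, 555-0237, 555-7224, 555-4484, 555-5032, 555-2840, 555-2977, 555-3251, 555-5443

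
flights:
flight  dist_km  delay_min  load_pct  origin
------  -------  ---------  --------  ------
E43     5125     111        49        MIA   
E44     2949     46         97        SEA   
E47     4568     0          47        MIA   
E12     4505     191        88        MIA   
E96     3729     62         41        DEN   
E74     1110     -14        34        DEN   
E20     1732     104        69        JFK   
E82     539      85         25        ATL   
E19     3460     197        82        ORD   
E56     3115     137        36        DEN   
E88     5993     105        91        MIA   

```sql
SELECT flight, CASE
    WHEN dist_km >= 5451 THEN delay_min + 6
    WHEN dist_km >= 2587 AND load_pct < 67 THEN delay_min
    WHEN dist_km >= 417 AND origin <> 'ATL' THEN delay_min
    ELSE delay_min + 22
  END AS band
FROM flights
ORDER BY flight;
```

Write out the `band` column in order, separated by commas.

flight=E12: dist_km >= 417 AND origin <> 'ATL' → 191
flight=E19: dist_km >= 417 AND origin <> 'ATL' → 197
flight=E20: dist_km >= 417 AND origin <> 'ATL' → 104
flight=E43: dist_km >= 2587 AND load_pct < 67 → 111
flight=E44: dist_km >= 417 AND origin <> 'ATL' → 46
flight=E47: dist_km >= 2587 AND load_pct < 67 → 0
flight=E56: dist_km >= 2587 AND load_pct < 67 → 137
flight=E74: dist_km >= 417 AND origin <> 'ATL' → -14
flight=E82: ELSE → 107
flight=E88: dist_km >= 5451 → 111
flight=E96: dist_km >= 2587 AND load_pct < 67 → 62

191, 197, 104, 111, 46, 0, 137, -14, 107, 111, 62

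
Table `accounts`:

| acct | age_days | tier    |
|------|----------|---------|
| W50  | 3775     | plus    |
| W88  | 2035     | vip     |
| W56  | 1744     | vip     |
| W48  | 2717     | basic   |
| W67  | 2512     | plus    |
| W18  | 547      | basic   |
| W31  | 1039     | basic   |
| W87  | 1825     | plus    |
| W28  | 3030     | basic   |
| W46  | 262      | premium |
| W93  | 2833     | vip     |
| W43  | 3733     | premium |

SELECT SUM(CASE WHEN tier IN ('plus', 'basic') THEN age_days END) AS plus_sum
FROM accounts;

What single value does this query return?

acct=W50: ✓ → 3775
acct=W88: ✗
acct=W56: ✗
acct=W48: ✓ → 2717
acct=W67: ✓ → 2512
acct=W18: ✓ → 547
acct=W31: ✓ → 1039
acct=W87: ✓ → 1825
acct=W28: ✓ → 3030
acct=W46: ✗
acct=W93: ✗
acct=W43: ✗
plus_sum = 3775 + 2717 + 2512 + 547 + 1039 + 1825 + 3030 = 15445

15445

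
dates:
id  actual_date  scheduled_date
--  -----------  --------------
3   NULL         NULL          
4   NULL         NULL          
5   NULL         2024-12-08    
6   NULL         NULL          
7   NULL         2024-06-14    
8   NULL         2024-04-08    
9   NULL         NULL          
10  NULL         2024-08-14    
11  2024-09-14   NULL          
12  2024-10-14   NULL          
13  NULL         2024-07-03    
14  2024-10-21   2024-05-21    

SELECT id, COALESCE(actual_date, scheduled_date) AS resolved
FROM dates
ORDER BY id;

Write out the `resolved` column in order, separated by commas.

id=3: actual_date=NULL, scheduled_date=NULL (all NULL) → NULL
id=4: actual_date=NULL, scheduled_date=NULL (all NULL) → NULL
id=5: actual_date=NULL, scheduled_date=2024-12-08 → 2024-12-08
id=6: actual_date=NULL, scheduled_date=NULL (all NULL) → NULL
id=7: actual_date=NULL, scheduled_date=2024-06-14 → 2024-06-14
id=8: actual_date=NULL, scheduled_date=2024-04-08 → 2024-04-08
id=9: actual_date=NULL, scheduled_date=NULL (all NULL) → NULL
id=10: actual_date=NULL, scheduled_date=2024-08-14 → 2024-08-14
id=11: actual_date=2024-09-14 → 2024-09-14
id=12: actual_date=2024-10-14 → 2024-10-14
id=13: actual_date=NULL, scheduled_date=2024-07-03 → 2024-07-03
id=14: actual_date=2024-10-21 → 2024-10-21

NULL, NULL, 2024-12-08, NULL, 2024-06-14, 2024-04-08, NULL, 2024-08-14, 2024-09-14, 2024-10-14, 2024-07-03, 2024-10-21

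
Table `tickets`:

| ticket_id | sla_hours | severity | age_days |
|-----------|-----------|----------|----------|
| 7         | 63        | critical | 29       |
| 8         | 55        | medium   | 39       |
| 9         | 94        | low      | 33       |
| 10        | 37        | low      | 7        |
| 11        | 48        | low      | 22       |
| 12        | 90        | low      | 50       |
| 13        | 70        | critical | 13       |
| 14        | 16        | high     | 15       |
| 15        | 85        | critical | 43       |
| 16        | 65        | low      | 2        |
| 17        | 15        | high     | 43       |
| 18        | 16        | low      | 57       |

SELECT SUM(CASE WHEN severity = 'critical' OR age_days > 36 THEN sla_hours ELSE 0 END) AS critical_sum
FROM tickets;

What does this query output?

394

ticket_id=7: ✓ → 63
ticket_id=8: ✓ → 55
ticket_id=9: ✗
ticket_id=10: ✗
ticket_id=11: ✗
ticket_id=12: ✓ → 90
ticket_id=13: ✓ → 70
ticket_id=14: ✗
ticket_id=15: ✓ → 85
ticket_id=16: ✗
ticket_id=17: ✓ → 15
ticket_id=18: ✓ → 16
critical_sum = 63 + 55 + 90 + 70 + 85 + 15 + 16 = 394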